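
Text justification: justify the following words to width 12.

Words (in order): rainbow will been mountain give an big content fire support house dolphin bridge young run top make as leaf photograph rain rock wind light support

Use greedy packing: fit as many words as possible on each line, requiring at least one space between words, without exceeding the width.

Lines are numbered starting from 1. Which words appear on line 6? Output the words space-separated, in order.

Line 1: ['rainbow', 'will'] (min_width=12, slack=0)
Line 2: ['been'] (min_width=4, slack=8)
Line 3: ['mountain'] (min_width=8, slack=4)
Line 4: ['give', 'an', 'big'] (min_width=11, slack=1)
Line 5: ['content', 'fire'] (min_width=12, slack=0)
Line 6: ['support'] (min_width=7, slack=5)
Line 7: ['house'] (min_width=5, slack=7)
Line 8: ['dolphin'] (min_width=7, slack=5)
Line 9: ['bridge', 'young'] (min_width=12, slack=0)
Line 10: ['run', 'top', 'make'] (min_width=12, slack=0)
Line 11: ['as', 'leaf'] (min_width=7, slack=5)
Line 12: ['photograph'] (min_width=10, slack=2)
Line 13: ['rain', 'rock'] (min_width=9, slack=3)
Line 14: ['wind', 'light'] (min_width=10, slack=2)
Line 15: ['support'] (min_width=7, slack=5)

Answer: support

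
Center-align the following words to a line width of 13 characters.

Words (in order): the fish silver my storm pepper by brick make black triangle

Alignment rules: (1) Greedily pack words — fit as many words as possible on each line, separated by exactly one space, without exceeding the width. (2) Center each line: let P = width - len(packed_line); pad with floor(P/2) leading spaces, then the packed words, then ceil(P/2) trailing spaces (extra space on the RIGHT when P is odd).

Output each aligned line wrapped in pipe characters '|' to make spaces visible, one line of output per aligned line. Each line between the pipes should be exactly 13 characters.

Answer: |  the fish   |
|  silver my  |
|storm pepper |
|by brick make|
|    black    |
|  triangle   |

Derivation:
Line 1: ['the', 'fish'] (min_width=8, slack=5)
Line 2: ['silver', 'my'] (min_width=9, slack=4)
Line 3: ['storm', 'pepper'] (min_width=12, slack=1)
Line 4: ['by', 'brick', 'make'] (min_width=13, slack=0)
Line 5: ['black'] (min_width=5, slack=8)
Line 6: ['triangle'] (min_width=8, slack=5)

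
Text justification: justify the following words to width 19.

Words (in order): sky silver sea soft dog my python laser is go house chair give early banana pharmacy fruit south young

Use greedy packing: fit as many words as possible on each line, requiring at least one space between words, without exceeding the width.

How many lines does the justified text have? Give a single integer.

Answer: 6

Derivation:
Line 1: ['sky', 'silver', 'sea', 'soft'] (min_width=19, slack=0)
Line 2: ['dog', 'my', 'python', 'laser'] (min_width=19, slack=0)
Line 3: ['is', 'go', 'house', 'chair'] (min_width=17, slack=2)
Line 4: ['give', 'early', 'banana'] (min_width=17, slack=2)
Line 5: ['pharmacy', 'fruit'] (min_width=14, slack=5)
Line 6: ['south', 'young'] (min_width=11, slack=8)
Total lines: 6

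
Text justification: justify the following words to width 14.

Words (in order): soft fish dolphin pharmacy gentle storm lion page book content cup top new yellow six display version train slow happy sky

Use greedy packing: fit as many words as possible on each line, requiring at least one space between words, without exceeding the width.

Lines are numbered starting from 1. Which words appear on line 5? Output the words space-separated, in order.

Line 1: ['soft', 'fish'] (min_width=9, slack=5)
Line 2: ['dolphin'] (min_width=7, slack=7)
Line 3: ['pharmacy'] (min_width=8, slack=6)
Line 4: ['gentle', 'storm'] (min_width=12, slack=2)
Line 5: ['lion', 'page', 'book'] (min_width=14, slack=0)
Line 6: ['content', 'cup'] (min_width=11, slack=3)
Line 7: ['top', 'new', 'yellow'] (min_width=14, slack=0)
Line 8: ['six', 'display'] (min_width=11, slack=3)
Line 9: ['version', 'train'] (min_width=13, slack=1)
Line 10: ['slow', 'happy', 'sky'] (min_width=14, slack=0)

Answer: lion page book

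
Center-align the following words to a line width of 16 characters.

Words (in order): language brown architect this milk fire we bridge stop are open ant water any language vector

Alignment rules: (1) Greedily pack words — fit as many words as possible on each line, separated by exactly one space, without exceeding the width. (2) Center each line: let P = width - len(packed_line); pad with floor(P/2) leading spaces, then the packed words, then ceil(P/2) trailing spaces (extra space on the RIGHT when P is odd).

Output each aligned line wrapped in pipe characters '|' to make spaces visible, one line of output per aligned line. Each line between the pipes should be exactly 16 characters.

Answer: | language brown |
| architect this |
|  milk fire we  |
|bridge stop are |
| open ant water |
|  any language  |
|     vector     |

Derivation:
Line 1: ['language', 'brown'] (min_width=14, slack=2)
Line 2: ['architect', 'this'] (min_width=14, slack=2)
Line 3: ['milk', 'fire', 'we'] (min_width=12, slack=4)
Line 4: ['bridge', 'stop', 'are'] (min_width=15, slack=1)
Line 5: ['open', 'ant', 'water'] (min_width=14, slack=2)
Line 6: ['any', 'language'] (min_width=12, slack=4)
Line 7: ['vector'] (min_width=6, slack=10)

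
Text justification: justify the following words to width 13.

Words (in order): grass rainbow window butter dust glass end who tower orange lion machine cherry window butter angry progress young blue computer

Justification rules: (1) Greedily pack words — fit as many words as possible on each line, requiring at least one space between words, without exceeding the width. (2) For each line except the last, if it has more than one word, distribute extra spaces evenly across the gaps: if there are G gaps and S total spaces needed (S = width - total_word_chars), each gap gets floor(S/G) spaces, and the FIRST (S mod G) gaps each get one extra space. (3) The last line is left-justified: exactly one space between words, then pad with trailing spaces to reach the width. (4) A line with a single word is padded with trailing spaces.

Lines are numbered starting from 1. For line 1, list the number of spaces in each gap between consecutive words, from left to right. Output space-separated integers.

Answer: 1

Derivation:
Line 1: ['grass', 'rainbow'] (min_width=13, slack=0)
Line 2: ['window', 'butter'] (min_width=13, slack=0)
Line 3: ['dust', 'glass'] (min_width=10, slack=3)
Line 4: ['end', 'who', 'tower'] (min_width=13, slack=0)
Line 5: ['orange', 'lion'] (min_width=11, slack=2)
Line 6: ['machine'] (min_width=7, slack=6)
Line 7: ['cherry', 'window'] (min_width=13, slack=0)
Line 8: ['butter', 'angry'] (min_width=12, slack=1)
Line 9: ['progress'] (min_width=8, slack=5)
Line 10: ['young', 'blue'] (min_width=10, slack=3)
Line 11: ['computer'] (min_width=8, slack=5)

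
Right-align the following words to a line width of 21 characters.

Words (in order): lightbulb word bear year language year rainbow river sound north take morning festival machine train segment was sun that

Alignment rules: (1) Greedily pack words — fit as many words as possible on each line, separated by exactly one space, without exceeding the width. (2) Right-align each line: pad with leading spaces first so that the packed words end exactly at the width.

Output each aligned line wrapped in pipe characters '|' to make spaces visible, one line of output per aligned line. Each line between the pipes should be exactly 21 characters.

Line 1: ['lightbulb', 'word', 'bear'] (min_width=19, slack=2)
Line 2: ['year', 'language', 'year'] (min_width=18, slack=3)
Line 3: ['rainbow', 'river', 'sound'] (min_width=19, slack=2)
Line 4: ['north', 'take', 'morning'] (min_width=18, slack=3)
Line 5: ['festival', 'machine'] (min_width=16, slack=5)
Line 6: ['train', 'segment', 'was', 'sun'] (min_width=21, slack=0)
Line 7: ['that'] (min_width=4, slack=17)

Answer: |  lightbulb word bear|
|   year language year|
|  rainbow river sound|
|   north take morning|
|     festival machine|
|train segment was sun|
|                 that|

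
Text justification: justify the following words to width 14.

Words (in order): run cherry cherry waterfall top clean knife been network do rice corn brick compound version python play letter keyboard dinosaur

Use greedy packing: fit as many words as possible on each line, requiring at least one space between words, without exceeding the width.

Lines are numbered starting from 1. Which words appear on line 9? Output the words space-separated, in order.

Line 1: ['run', 'cherry'] (min_width=10, slack=4)
Line 2: ['cherry'] (min_width=6, slack=8)
Line 3: ['waterfall', 'top'] (min_width=13, slack=1)
Line 4: ['clean', 'knife'] (min_width=11, slack=3)
Line 5: ['been', 'network'] (min_width=12, slack=2)
Line 6: ['do', 'rice', 'corn'] (min_width=12, slack=2)
Line 7: ['brick', 'compound'] (min_width=14, slack=0)
Line 8: ['version', 'python'] (min_width=14, slack=0)
Line 9: ['play', 'letter'] (min_width=11, slack=3)
Line 10: ['keyboard'] (min_width=8, slack=6)
Line 11: ['dinosaur'] (min_width=8, slack=6)

Answer: play letter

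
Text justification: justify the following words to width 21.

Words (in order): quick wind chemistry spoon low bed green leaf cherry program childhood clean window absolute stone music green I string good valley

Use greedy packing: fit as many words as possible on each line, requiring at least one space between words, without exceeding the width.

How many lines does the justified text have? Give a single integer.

Answer: 7

Derivation:
Line 1: ['quick', 'wind', 'chemistry'] (min_width=20, slack=1)
Line 2: ['spoon', 'low', 'bed', 'green'] (min_width=19, slack=2)
Line 3: ['leaf', 'cherry', 'program'] (min_width=19, slack=2)
Line 4: ['childhood', 'clean'] (min_width=15, slack=6)
Line 5: ['window', 'absolute', 'stone'] (min_width=21, slack=0)
Line 6: ['music', 'green', 'I', 'string'] (min_width=20, slack=1)
Line 7: ['good', 'valley'] (min_width=11, slack=10)
Total lines: 7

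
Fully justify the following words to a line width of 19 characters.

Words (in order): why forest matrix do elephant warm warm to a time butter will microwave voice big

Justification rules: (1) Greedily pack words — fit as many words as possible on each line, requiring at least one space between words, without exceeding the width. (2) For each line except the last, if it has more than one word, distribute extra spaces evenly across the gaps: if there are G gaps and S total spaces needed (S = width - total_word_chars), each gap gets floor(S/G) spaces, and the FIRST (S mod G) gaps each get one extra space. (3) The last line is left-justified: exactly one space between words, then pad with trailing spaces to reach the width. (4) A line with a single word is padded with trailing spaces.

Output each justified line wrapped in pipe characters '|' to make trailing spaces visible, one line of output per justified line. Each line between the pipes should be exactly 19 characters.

Answer: |why  forest  matrix|
|do   elephant  warm|
|warm   to   a  time|
|butter         will|
|microwave voice big|

Derivation:
Line 1: ['why', 'forest', 'matrix'] (min_width=17, slack=2)
Line 2: ['do', 'elephant', 'warm'] (min_width=16, slack=3)
Line 3: ['warm', 'to', 'a', 'time'] (min_width=14, slack=5)
Line 4: ['butter', 'will'] (min_width=11, slack=8)
Line 5: ['microwave', 'voice', 'big'] (min_width=19, slack=0)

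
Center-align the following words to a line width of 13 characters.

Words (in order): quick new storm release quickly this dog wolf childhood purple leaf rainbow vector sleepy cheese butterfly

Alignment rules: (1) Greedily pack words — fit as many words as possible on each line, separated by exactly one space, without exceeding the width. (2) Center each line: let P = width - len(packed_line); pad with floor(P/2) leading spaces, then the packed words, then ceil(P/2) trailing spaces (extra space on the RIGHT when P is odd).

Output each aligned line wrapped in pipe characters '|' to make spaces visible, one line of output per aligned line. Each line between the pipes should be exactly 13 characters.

Line 1: ['quick', 'new'] (min_width=9, slack=4)
Line 2: ['storm', 'release'] (min_width=13, slack=0)
Line 3: ['quickly', 'this'] (min_width=12, slack=1)
Line 4: ['dog', 'wolf'] (min_width=8, slack=5)
Line 5: ['childhood'] (min_width=9, slack=4)
Line 6: ['purple', 'leaf'] (min_width=11, slack=2)
Line 7: ['rainbow'] (min_width=7, slack=6)
Line 8: ['vector', 'sleepy'] (min_width=13, slack=0)
Line 9: ['cheese'] (min_width=6, slack=7)
Line 10: ['butterfly'] (min_width=9, slack=4)

Answer: |  quick new  |
|storm release|
|quickly this |
|  dog wolf   |
|  childhood  |
| purple leaf |
|   rainbow   |
|vector sleepy|
|   cheese    |
|  butterfly  |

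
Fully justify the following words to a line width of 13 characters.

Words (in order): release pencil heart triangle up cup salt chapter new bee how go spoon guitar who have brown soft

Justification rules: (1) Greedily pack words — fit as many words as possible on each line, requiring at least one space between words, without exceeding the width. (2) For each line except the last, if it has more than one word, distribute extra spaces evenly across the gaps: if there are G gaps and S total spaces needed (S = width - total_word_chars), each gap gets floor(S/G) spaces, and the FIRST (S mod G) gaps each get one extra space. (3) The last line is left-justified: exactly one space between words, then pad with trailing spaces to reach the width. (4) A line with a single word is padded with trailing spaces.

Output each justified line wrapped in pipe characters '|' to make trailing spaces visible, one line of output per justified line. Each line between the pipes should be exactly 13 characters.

Answer: |release      |
|pencil  heart|
|triangle   up|
|cup      salt|
|chapter   new|
|bee   how  go|
|spoon  guitar|
|who      have|
|brown soft   |

Derivation:
Line 1: ['release'] (min_width=7, slack=6)
Line 2: ['pencil', 'heart'] (min_width=12, slack=1)
Line 3: ['triangle', 'up'] (min_width=11, slack=2)
Line 4: ['cup', 'salt'] (min_width=8, slack=5)
Line 5: ['chapter', 'new'] (min_width=11, slack=2)
Line 6: ['bee', 'how', 'go'] (min_width=10, slack=3)
Line 7: ['spoon', 'guitar'] (min_width=12, slack=1)
Line 8: ['who', 'have'] (min_width=8, slack=5)
Line 9: ['brown', 'soft'] (min_width=10, slack=3)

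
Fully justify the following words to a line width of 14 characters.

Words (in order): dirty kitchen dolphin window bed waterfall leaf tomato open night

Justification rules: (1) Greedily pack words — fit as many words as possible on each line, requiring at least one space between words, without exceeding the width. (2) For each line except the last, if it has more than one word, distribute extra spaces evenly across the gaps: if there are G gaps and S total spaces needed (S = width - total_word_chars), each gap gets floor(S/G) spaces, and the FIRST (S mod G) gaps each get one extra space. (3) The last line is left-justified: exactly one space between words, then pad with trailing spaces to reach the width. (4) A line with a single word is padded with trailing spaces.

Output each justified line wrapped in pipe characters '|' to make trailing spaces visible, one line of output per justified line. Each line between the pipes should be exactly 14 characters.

Line 1: ['dirty', 'kitchen'] (min_width=13, slack=1)
Line 2: ['dolphin', 'window'] (min_width=14, slack=0)
Line 3: ['bed', 'waterfall'] (min_width=13, slack=1)
Line 4: ['leaf', 'tomato'] (min_width=11, slack=3)
Line 5: ['open', 'night'] (min_width=10, slack=4)

Answer: |dirty  kitchen|
|dolphin window|
|bed  waterfall|
|leaf    tomato|
|open night    |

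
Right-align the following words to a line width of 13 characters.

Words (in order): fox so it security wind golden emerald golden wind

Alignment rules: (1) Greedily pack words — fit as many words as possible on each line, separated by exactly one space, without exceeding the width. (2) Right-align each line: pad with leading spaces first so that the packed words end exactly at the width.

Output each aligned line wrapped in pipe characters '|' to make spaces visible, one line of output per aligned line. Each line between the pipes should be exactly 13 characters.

Answer: |    fox so it|
|security wind|
|       golden|
|      emerald|
|  golden wind|

Derivation:
Line 1: ['fox', 'so', 'it'] (min_width=9, slack=4)
Line 2: ['security', 'wind'] (min_width=13, slack=0)
Line 3: ['golden'] (min_width=6, slack=7)
Line 4: ['emerald'] (min_width=7, slack=6)
Line 5: ['golden', 'wind'] (min_width=11, slack=2)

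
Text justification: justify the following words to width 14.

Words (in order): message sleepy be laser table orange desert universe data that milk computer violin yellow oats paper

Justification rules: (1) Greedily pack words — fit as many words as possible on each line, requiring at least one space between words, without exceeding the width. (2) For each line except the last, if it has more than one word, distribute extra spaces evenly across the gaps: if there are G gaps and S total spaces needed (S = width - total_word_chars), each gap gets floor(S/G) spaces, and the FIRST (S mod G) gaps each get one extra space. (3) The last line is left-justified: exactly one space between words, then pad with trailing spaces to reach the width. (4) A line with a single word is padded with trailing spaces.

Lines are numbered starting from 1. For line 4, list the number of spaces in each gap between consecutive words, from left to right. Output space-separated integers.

Line 1: ['message', 'sleepy'] (min_width=14, slack=0)
Line 2: ['be', 'laser', 'table'] (min_width=14, slack=0)
Line 3: ['orange', 'desert'] (min_width=13, slack=1)
Line 4: ['universe', 'data'] (min_width=13, slack=1)
Line 5: ['that', 'milk'] (min_width=9, slack=5)
Line 6: ['computer'] (min_width=8, slack=6)
Line 7: ['violin', 'yellow'] (min_width=13, slack=1)
Line 8: ['oats', 'paper'] (min_width=10, slack=4)

Answer: 2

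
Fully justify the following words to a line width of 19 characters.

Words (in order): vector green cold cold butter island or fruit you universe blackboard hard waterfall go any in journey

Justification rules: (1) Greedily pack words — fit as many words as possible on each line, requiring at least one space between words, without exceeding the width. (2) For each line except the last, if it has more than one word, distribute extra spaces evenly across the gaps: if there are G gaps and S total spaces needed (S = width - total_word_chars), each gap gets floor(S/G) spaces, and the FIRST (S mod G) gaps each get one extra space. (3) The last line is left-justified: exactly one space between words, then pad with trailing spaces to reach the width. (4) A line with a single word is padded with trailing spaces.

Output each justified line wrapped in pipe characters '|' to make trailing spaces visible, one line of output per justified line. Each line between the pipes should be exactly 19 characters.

Line 1: ['vector', 'green', 'cold'] (min_width=17, slack=2)
Line 2: ['cold', 'butter', 'island'] (min_width=18, slack=1)
Line 3: ['or', 'fruit', 'you'] (min_width=12, slack=7)
Line 4: ['universe', 'blackboard'] (min_width=19, slack=0)
Line 5: ['hard', 'waterfall', 'go'] (min_width=17, slack=2)
Line 6: ['any', 'in', 'journey'] (min_width=14, slack=5)

Answer: |vector  green  cold|
|cold  butter island|
|or     fruit    you|
|universe blackboard|
|hard  waterfall  go|
|any in journey     |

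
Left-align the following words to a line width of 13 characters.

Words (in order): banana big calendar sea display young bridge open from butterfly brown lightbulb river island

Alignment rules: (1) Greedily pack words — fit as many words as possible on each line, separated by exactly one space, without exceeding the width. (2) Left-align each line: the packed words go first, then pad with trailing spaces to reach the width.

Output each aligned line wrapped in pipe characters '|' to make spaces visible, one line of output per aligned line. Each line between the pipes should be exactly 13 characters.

Answer: |banana big   |
|calendar sea |
|display young|
|bridge open  |
|from         |
|butterfly    |
|brown        |
|lightbulb    |
|river island |

Derivation:
Line 1: ['banana', 'big'] (min_width=10, slack=3)
Line 2: ['calendar', 'sea'] (min_width=12, slack=1)
Line 3: ['display', 'young'] (min_width=13, slack=0)
Line 4: ['bridge', 'open'] (min_width=11, slack=2)
Line 5: ['from'] (min_width=4, slack=9)
Line 6: ['butterfly'] (min_width=9, slack=4)
Line 7: ['brown'] (min_width=5, slack=8)
Line 8: ['lightbulb'] (min_width=9, slack=4)
Line 9: ['river', 'island'] (min_width=12, slack=1)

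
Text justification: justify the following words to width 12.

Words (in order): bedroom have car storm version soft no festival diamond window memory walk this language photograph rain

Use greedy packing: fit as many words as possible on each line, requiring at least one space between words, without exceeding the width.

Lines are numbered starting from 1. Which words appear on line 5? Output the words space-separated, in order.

Line 1: ['bedroom', 'have'] (min_width=12, slack=0)
Line 2: ['car', 'storm'] (min_width=9, slack=3)
Line 3: ['version', 'soft'] (min_width=12, slack=0)
Line 4: ['no', 'festival'] (min_width=11, slack=1)
Line 5: ['diamond'] (min_width=7, slack=5)
Line 6: ['window'] (min_width=6, slack=6)
Line 7: ['memory', 'walk'] (min_width=11, slack=1)
Line 8: ['this'] (min_width=4, slack=8)
Line 9: ['language'] (min_width=8, slack=4)
Line 10: ['photograph'] (min_width=10, slack=2)
Line 11: ['rain'] (min_width=4, slack=8)

Answer: diamond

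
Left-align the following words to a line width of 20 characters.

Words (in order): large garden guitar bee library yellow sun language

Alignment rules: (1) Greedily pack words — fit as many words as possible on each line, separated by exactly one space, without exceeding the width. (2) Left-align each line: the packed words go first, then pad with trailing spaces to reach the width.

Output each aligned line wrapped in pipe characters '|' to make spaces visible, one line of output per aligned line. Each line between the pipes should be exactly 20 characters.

Answer: |large garden guitar |
|bee library yellow  |
|sun language        |

Derivation:
Line 1: ['large', 'garden', 'guitar'] (min_width=19, slack=1)
Line 2: ['bee', 'library', 'yellow'] (min_width=18, slack=2)
Line 3: ['sun', 'language'] (min_width=12, slack=8)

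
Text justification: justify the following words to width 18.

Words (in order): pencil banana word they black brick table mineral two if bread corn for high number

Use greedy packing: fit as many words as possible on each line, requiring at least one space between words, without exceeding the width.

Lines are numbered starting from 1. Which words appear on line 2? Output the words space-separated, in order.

Line 1: ['pencil', 'banana', 'word'] (min_width=18, slack=0)
Line 2: ['they', 'black', 'brick'] (min_width=16, slack=2)
Line 3: ['table', 'mineral', 'two'] (min_width=17, slack=1)
Line 4: ['if', 'bread', 'corn', 'for'] (min_width=17, slack=1)
Line 5: ['high', 'number'] (min_width=11, slack=7)

Answer: they black brick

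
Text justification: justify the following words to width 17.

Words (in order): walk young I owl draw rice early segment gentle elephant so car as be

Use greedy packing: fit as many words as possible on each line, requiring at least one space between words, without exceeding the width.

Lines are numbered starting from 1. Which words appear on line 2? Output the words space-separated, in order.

Line 1: ['walk', 'young', 'I', 'owl'] (min_width=16, slack=1)
Line 2: ['draw', 'rice', 'early'] (min_width=15, slack=2)
Line 3: ['segment', 'gentle'] (min_width=14, slack=3)
Line 4: ['elephant', 'so', 'car'] (min_width=15, slack=2)
Line 5: ['as', 'be'] (min_width=5, slack=12)

Answer: draw rice early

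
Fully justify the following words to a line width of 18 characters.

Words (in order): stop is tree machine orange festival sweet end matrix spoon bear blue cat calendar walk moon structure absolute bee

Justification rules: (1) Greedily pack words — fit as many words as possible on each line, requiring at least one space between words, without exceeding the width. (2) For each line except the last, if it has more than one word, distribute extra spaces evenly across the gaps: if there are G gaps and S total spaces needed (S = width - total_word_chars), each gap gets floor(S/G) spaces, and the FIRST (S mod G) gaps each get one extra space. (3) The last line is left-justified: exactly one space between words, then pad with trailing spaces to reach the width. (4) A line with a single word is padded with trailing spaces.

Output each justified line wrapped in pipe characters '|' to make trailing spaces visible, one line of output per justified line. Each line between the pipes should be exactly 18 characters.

Answer: |stop    is    tree|
|machine     orange|
|festival sweet end|
|matrix  spoon bear|
|blue  cat calendar|
|walk          moon|
|structure absolute|
|bee               |

Derivation:
Line 1: ['stop', 'is', 'tree'] (min_width=12, slack=6)
Line 2: ['machine', 'orange'] (min_width=14, slack=4)
Line 3: ['festival', 'sweet', 'end'] (min_width=18, slack=0)
Line 4: ['matrix', 'spoon', 'bear'] (min_width=17, slack=1)
Line 5: ['blue', 'cat', 'calendar'] (min_width=17, slack=1)
Line 6: ['walk', 'moon'] (min_width=9, slack=9)
Line 7: ['structure', 'absolute'] (min_width=18, slack=0)
Line 8: ['bee'] (min_width=3, slack=15)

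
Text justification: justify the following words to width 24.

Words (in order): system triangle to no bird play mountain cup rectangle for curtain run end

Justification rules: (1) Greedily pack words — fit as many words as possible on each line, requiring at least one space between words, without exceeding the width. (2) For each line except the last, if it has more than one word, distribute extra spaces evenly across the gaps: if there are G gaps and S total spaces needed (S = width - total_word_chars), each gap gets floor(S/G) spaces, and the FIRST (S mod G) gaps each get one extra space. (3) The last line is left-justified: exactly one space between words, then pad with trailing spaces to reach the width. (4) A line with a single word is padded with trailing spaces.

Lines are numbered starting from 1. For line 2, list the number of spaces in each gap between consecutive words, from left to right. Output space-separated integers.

Line 1: ['system', 'triangle', 'to', 'no'] (min_width=21, slack=3)
Line 2: ['bird', 'play', 'mountain', 'cup'] (min_width=22, slack=2)
Line 3: ['rectangle', 'for', 'curtain'] (min_width=21, slack=3)
Line 4: ['run', 'end'] (min_width=7, slack=17)

Answer: 2 2 1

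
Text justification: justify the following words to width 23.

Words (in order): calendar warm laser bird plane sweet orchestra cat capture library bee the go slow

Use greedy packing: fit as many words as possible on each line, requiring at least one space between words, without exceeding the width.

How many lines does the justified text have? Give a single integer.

Answer: 4

Derivation:
Line 1: ['calendar', 'warm', 'laser'] (min_width=19, slack=4)
Line 2: ['bird', 'plane', 'sweet'] (min_width=16, slack=7)
Line 3: ['orchestra', 'cat', 'capture'] (min_width=21, slack=2)
Line 4: ['library', 'bee', 'the', 'go', 'slow'] (min_width=23, slack=0)
Total lines: 4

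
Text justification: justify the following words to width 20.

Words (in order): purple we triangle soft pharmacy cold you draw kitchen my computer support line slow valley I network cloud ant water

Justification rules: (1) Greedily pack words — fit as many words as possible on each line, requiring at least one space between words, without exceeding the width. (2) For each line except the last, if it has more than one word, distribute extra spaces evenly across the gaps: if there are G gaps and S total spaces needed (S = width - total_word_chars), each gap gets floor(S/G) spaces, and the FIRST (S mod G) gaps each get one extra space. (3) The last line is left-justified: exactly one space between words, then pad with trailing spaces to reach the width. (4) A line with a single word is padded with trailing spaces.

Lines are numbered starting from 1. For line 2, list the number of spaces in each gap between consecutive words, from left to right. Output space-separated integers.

Line 1: ['purple', 'we', 'triangle'] (min_width=18, slack=2)
Line 2: ['soft', 'pharmacy', 'cold'] (min_width=18, slack=2)
Line 3: ['you', 'draw', 'kitchen', 'my'] (min_width=19, slack=1)
Line 4: ['computer', 'support'] (min_width=16, slack=4)
Line 5: ['line', 'slow', 'valley', 'I'] (min_width=18, slack=2)
Line 6: ['network', 'cloud', 'ant'] (min_width=17, slack=3)
Line 7: ['water'] (min_width=5, slack=15)

Answer: 2 2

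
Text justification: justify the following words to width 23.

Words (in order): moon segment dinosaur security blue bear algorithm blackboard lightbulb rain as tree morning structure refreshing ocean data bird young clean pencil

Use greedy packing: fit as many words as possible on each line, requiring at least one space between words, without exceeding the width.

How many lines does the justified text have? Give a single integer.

Line 1: ['moon', 'segment', 'dinosaur'] (min_width=21, slack=2)
Line 2: ['security', 'blue', 'bear'] (min_width=18, slack=5)
Line 3: ['algorithm', 'blackboard'] (min_width=20, slack=3)
Line 4: ['lightbulb', 'rain', 'as', 'tree'] (min_width=22, slack=1)
Line 5: ['morning', 'structure'] (min_width=17, slack=6)
Line 6: ['refreshing', 'ocean', 'data'] (min_width=21, slack=2)
Line 7: ['bird', 'young', 'clean', 'pencil'] (min_width=23, slack=0)
Total lines: 7

Answer: 7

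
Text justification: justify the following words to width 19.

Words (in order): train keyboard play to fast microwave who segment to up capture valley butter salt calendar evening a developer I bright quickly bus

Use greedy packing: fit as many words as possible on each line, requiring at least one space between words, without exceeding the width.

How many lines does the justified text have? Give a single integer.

Line 1: ['train', 'keyboard', 'play'] (min_width=19, slack=0)
Line 2: ['to', 'fast', 'microwave'] (min_width=17, slack=2)
Line 3: ['who', 'segment', 'to', 'up'] (min_width=17, slack=2)
Line 4: ['capture', 'valley'] (min_width=14, slack=5)
Line 5: ['butter', 'salt'] (min_width=11, slack=8)
Line 6: ['calendar', 'evening', 'a'] (min_width=18, slack=1)
Line 7: ['developer', 'I', 'bright'] (min_width=18, slack=1)
Line 8: ['quickly', 'bus'] (min_width=11, slack=8)
Total lines: 8

Answer: 8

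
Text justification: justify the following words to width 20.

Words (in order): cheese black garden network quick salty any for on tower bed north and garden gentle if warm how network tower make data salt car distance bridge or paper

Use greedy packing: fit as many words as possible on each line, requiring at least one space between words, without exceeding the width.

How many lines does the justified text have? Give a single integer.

Answer: 9

Derivation:
Line 1: ['cheese', 'black', 'garden'] (min_width=19, slack=1)
Line 2: ['network', 'quick', 'salty'] (min_width=19, slack=1)
Line 3: ['any', 'for', 'on', 'tower', 'bed'] (min_width=20, slack=0)
Line 4: ['north', 'and', 'garden'] (min_width=16, slack=4)
Line 5: ['gentle', 'if', 'warm', 'how'] (min_width=18, slack=2)
Line 6: ['network', 'tower', 'make'] (min_width=18, slack=2)
Line 7: ['data', 'salt', 'car'] (min_width=13, slack=7)
Line 8: ['distance', 'bridge', 'or'] (min_width=18, slack=2)
Line 9: ['paper'] (min_width=5, slack=15)
Total lines: 9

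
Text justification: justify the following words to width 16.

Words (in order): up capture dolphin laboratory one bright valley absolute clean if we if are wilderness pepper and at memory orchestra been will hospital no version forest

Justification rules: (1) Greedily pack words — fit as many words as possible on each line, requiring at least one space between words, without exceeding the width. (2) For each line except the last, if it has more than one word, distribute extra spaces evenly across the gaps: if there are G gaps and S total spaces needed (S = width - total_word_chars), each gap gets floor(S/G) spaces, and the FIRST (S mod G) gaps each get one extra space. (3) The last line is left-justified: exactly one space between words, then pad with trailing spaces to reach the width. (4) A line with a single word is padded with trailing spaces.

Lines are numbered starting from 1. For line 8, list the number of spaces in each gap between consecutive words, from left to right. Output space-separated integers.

Answer: 3 2

Derivation:
Line 1: ['up', 'capture'] (min_width=10, slack=6)
Line 2: ['dolphin'] (min_width=7, slack=9)
Line 3: ['laboratory', 'one'] (min_width=14, slack=2)
Line 4: ['bright', 'valley'] (min_width=13, slack=3)
Line 5: ['absolute', 'clean'] (min_width=14, slack=2)
Line 6: ['if', 'we', 'if', 'are'] (min_width=12, slack=4)
Line 7: ['wilderness'] (min_width=10, slack=6)
Line 8: ['pepper', 'and', 'at'] (min_width=13, slack=3)
Line 9: ['memory', 'orchestra'] (min_width=16, slack=0)
Line 10: ['been', 'will'] (min_width=9, slack=7)
Line 11: ['hospital', 'no'] (min_width=11, slack=5)
Line 12: ['version', 'forest'] (min_width=14, slack=2)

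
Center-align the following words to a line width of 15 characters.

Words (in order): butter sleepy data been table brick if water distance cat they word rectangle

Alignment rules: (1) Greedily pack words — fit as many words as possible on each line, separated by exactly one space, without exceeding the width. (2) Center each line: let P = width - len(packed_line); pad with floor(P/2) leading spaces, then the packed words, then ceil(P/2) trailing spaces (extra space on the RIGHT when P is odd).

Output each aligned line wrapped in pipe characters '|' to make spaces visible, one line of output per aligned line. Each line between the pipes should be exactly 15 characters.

Answer: | butter sleepy |
|data been table|
|brick if water |
| distance cat  |
|   they word   |
|   rectangle   |

Derivation:
Line 1: ['butter', 'sleepy'] (min_width=13, slack=2)
Line 2: ['data', 'been', 'table'] (min_width=15, slack=0)
Line 3: ['brick', 'if', 'water'] (min_width=14, slack=1)
Line 4: ['distance', 'cat'] (min_width=12, slack=3)
Line 5: ['they', 'word'] (min_width=9, slack=6)
Line 6: ['rectangle'] (min_width=9, slack=6)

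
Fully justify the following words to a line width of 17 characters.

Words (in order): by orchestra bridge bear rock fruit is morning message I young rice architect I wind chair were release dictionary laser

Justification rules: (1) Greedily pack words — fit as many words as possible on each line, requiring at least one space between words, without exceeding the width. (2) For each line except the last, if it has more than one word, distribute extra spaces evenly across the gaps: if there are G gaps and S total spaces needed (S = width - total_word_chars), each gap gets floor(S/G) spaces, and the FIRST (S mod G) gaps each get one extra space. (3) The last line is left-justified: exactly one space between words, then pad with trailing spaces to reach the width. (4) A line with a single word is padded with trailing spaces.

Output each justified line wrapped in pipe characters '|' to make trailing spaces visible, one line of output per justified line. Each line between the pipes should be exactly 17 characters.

Line 1: ['by', 'orchestra'] (min_width=12, slack=5)
Line 2: ['bridge', 'bear', 'rock'] (min_width=16, slack=1)
Line 3: ['fruit', 'is', 'morning'] (min_width=16, slack=1)
Line 4: ['message', 'I', 'young'] (min_width=15, slack=2)
Line 5: ['rice', 'architect', 'I'] (min_width=16, slack=1)
Line 6: ['wind', 'chair', 'were'] (min_width=15, slack=2)
Line 7: ['release'] (min_width=7, slack=10)
Line 8: ['dictionary', 'laser'] (min_width=16, slack=1)

Answer: |by      orchestra|
|bridge  bear rock|
|fruit  is morning|
|message  I  young|
|rice  architect I|
|wind  chair  were|
|release          |
|dictionary laser |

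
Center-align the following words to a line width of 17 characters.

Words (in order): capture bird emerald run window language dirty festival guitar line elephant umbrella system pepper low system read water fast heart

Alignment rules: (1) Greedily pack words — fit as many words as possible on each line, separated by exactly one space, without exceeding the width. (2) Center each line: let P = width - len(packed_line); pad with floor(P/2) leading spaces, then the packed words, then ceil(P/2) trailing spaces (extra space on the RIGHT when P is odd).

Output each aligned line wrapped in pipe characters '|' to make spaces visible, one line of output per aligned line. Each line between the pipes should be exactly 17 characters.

Line 1: ['capture', 'bird'] (min_width=12, slack=5)
Line 2: ['emerald', 'run'] (min_width=11, slack=6)
Line 3: ['window', 'language'] (min_width=15, slack=2)
Line 4: ['dirty', 'festival'] (min_width=14, slack=3)
Line 5: ['guitar', 'line'] (min_width=11, slack=6)
Line 6: ['elephant', 'umbrella'] (min_width=17, slack=0)
Line 7: ['system', 'pepper', 'low'] (min_width=17, slack=0)
Line 8: ['system', 'read', 'water'] (min_width=17, slack=0)
Line 9: ['fast', 'heart'] (min_width=10, slack=7)

Answer: |  capture bird   |
|   emerald run   |
| window language |
| dirty festival  |
|   guitar line   |
|elephant umbrella|
|system pepper low|
|system read water|
|   fast heart    |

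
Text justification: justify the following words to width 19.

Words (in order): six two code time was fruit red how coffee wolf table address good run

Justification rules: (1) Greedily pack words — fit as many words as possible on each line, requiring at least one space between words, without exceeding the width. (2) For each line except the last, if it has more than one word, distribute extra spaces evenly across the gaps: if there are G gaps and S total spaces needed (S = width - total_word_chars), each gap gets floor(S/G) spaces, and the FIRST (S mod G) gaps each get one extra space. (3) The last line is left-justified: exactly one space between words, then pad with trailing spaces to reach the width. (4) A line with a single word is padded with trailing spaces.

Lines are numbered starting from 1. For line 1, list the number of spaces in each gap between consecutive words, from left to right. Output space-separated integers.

Answer: 2 2 1

Derivation:
Line 1: ['six', 'two', 'code', 'time'] (min_width=17, slack=2)
Line 2: ['was', 'fruit', 'red', 'how'] (min_width=17, slack=2)
Line 3: ['coffee', 'wolf', 'table'] (min_width=17, slack=2)
Line 4: ['address', 'good', 'run'] (min_width=16, slack=3)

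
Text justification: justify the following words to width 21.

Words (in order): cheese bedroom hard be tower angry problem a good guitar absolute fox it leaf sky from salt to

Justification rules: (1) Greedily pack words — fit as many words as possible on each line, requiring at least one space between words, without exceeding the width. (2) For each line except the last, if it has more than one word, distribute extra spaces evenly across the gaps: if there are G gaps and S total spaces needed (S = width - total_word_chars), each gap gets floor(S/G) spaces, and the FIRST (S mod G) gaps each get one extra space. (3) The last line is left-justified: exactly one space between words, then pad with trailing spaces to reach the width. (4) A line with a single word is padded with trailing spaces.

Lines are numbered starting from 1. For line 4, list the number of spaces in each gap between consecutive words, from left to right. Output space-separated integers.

Answer: 2 1 1

Derivation:
Line 1: ['cheese', 'bedroom', 'hard'] (min_width=19, slack=2)
Line 2: ['be', 'tower', 'angry'] (min_width=14, slack=7)
Line 3: ['problem', 'a', 'good', 'guitar'] (min_width=21, slack=0)
Line 4: ['absolute', 'fox', 'it', 'leaf'] (min_width=20, slack=1)
Line 5: ['sky', 'from', 'salt', 'to'] (min_width=16, slack=5)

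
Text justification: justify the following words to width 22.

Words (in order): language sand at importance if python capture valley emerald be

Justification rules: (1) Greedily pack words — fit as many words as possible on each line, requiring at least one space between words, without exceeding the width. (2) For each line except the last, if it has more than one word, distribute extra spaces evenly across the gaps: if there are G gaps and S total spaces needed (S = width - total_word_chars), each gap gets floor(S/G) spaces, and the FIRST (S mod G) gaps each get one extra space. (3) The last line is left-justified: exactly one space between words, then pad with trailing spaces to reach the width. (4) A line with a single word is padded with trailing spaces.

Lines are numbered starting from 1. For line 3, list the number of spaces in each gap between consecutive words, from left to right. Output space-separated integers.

Answer: 1 1

Derivation:
Line 1: ['language', 'sand', 'at'] (min_width=16, slack=6)
Line 2: ['importance', 'if', 'python'] (min_width=20, slack=2)
Line 3: ['capture', 'valley', 'emerald'] (min_width=22, slack=0)
Line 4: ['be'] (min_width=2, slack=20)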